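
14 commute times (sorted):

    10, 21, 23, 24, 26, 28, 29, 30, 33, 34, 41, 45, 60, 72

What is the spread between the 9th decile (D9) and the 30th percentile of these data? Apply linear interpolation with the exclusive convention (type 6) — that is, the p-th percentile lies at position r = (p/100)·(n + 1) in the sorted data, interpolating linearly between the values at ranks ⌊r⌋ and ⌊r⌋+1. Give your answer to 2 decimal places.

41.00

n = 14.
P30: r = 4.5; ranks 4–5 are 24, 26; interpolating gives 25.
P90: r = 13.5; ranks 13–14 are 60, 72; interpolating gives 66.
Difference: 66 − 25 = 41.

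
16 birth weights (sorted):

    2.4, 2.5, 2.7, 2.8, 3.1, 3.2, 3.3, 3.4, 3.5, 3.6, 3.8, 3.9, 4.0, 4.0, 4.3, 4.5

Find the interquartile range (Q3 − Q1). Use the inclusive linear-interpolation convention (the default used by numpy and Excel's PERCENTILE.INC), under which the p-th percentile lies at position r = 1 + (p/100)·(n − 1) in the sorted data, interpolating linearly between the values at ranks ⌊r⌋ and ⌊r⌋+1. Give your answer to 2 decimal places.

n = 16.
P25: r = 4.75; ranks 4–5 are 2.8, 3.1; interpolating gives 3.025.
P75: r = 12.25; ranks 12–13 are 3.9, 4.0; interpolating gives 3.925.
Difference: 3.925 − 3.025 = 0.9.

0.90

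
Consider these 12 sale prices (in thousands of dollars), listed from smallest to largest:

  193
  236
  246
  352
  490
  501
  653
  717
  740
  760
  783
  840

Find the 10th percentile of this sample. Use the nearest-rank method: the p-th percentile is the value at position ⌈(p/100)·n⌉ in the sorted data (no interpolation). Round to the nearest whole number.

236

n = 12.
Position = ⌈10/100 · 12⌉ = ⌈1.2⌉ = 2.
The value at rank 2 is 236.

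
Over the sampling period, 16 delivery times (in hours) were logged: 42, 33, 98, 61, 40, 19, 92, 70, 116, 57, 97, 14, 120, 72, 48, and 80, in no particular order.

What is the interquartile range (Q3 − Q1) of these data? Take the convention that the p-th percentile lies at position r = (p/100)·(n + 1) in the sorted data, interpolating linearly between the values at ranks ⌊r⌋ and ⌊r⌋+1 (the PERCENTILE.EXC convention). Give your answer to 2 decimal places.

Sorted: 14, 19, 33, 40, 42, 48, 57, 61, 70, 72, 80, 92, 97, 98, 116, 120.
n = 16.
P25: r = 4.25; ranks 4–5 are 40, 42; interpolating gives 40.5.
P75: r = 12.75; ranks 12–13 are 92, 97; interpolating gives 95.75.
Difference: 95.75 − 40.5 = 55.25.

55.25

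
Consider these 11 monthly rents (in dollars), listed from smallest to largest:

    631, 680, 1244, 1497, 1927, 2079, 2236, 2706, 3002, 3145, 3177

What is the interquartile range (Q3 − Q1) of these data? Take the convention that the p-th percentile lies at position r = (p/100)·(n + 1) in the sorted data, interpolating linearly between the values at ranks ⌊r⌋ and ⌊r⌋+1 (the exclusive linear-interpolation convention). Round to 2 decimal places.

1758.00

n = 11.
P25: r = 3 (integer) → 1244.
P75: r = 9 (integer) → 3002.
Difference: 3002 − 1244 = 1758.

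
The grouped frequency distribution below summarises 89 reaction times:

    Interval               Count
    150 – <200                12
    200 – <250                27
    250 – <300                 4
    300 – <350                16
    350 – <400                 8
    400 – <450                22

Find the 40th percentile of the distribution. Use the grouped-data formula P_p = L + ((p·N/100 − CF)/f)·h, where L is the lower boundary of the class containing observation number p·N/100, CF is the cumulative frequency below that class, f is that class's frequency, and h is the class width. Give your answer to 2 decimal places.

243.70

N = 89; target position k = 40/100 · 89 = 35.6.
Cumulative frequencies: 12, 39, 43, 59, 67, 89.
Observation 35.6 falls in the class 200 – <250.
L = 200, CF = 12, f = 27, h = 50.
P40 = 200 + ((35.6 − 12)/27)·50 = 200 + 43.7037 = 243.704.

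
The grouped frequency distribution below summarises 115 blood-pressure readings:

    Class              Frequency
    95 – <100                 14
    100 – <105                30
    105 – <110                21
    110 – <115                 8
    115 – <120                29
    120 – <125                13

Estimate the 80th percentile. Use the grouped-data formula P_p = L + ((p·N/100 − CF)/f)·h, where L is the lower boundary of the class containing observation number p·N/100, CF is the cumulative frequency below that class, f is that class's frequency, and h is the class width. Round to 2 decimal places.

118.28

N = 115; target position k = 80/100 · 115 = 92.
Cumulative frequencies: 14, 44, 65, 73, 102, 115.
Observation 92 falls in the class 115 – <120.
L = 115, CF = 73, f = 29, h = 5.
P80 = 115 + ((92 − 73)/29)·5 = 115 + 3.27586 = 118.276.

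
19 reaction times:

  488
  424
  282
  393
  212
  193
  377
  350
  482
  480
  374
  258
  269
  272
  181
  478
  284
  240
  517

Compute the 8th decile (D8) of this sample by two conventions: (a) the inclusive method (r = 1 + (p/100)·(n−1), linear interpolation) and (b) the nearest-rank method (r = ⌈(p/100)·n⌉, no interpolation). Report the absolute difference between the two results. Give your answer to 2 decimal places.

1.20

Sorted: 181, 193, 212, 240, 258, 269, 272, 282, 284, 350, 374, 377, 393, 424, 478, 480, 482, 488, 517.
n = 19.
(a) r = 15.4; between ranks 15 (478) and 16 (480): 478.8.
(b) the nearest-rank method: rank 16 → 480.
|478.8 − 480| = 1.2.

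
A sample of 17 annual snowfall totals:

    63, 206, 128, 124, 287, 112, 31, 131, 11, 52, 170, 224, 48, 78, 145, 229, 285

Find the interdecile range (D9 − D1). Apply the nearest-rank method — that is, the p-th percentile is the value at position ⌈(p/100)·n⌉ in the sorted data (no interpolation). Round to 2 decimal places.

254.00

Sorted: 11, 31, 48, 52, 63, 78, 112, 124, 128, 131, 145, 170, 206, 224, 229, 285, 287.
n = 17.
P10: rank ⌈10/100·17⌉ = 2 → 31.
P90: rank ⌈90/100·17⌉ = 16 → 285.
Difference: 285 − 31 = 254.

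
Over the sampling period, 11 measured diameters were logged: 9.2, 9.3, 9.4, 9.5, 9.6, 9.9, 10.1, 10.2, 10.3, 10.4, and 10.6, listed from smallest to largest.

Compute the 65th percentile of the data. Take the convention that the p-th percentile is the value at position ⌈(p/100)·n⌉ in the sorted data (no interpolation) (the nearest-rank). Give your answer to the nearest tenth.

10.2

n = 11.
Position = ⌈65/100 · 11⌉ = ⌈7.15⌉ = 8.
The value at rank 8 is 10.2.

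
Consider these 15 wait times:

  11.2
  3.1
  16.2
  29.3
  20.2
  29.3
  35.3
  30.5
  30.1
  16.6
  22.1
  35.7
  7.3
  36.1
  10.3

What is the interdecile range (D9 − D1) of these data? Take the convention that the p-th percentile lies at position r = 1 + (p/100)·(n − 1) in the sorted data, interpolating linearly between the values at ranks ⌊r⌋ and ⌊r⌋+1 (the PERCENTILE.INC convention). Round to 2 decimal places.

Sorted: 3.1, 7.3, 10.3, 11.2, 16.2, 16.6, 20.2, 22.1, 29.3, 29.3, 30.1, 30.5, 35.3, 35.7, 36.1.
n = 15.
P10: r = 2.4; ranks 2–3 are 7.3, 10.3; interpolating gives 8.5.
P90: r = 13.6; ranks 13–14 are 35.3, 35.7; interpolating gives 35.54.
Difference: 35.54 − 8.5 = 27.04.

27.04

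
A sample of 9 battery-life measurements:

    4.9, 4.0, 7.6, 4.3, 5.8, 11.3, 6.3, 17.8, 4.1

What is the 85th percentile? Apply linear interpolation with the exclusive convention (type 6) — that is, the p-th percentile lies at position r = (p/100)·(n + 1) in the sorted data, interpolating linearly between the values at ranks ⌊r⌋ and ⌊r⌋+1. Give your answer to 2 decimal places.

Sorted: 4.0, 4.1, 4.3, 4.9, 5.8, 6.3, 7.6, 11.3, 17.8.
n = 9.
r = (85/100)·(9 + 1) = 8.5.
Rank 8 is 11.3 and rank 9 is 17.8.
Interpolate: 11.3 + 0.5·(17.8 − 11.3) = 11.3 + 0.5·6.5 = 14.55.

14.55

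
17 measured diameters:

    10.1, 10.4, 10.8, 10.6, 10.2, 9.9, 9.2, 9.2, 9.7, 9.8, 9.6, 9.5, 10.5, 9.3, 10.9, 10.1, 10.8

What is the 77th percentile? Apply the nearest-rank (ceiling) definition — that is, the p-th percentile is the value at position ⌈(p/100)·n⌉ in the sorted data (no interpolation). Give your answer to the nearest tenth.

Sorted: 9.2, 9.2, 9.3, 9.5, 9.6, 9.7, 9.8, 9.9, 10.1, 10.1, 10.2, 10.4, 10.5, 10.6, 10.8, 10.8, 10.9.
n = 17.
Position = ⌈77/100 · 17⌉ = ⌈13.09⌉ = 14.
The value at rank 14 is 10.6.

10.6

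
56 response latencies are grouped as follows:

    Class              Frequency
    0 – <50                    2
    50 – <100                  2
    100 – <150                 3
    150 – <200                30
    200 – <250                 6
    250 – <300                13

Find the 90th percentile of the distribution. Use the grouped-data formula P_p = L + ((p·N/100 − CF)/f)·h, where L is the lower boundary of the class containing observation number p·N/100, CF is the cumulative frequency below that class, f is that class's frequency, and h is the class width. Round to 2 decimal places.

278.46

N = 56; target position k = 90/100 · 56 = 50.4.
Cumulative frequencies: 2, 4, 7, 37, 43, 56.
Observation 50.4 falls in the class 250 – <300.
L = 250, CF = 43, f = 13, h = 50.
P90 = 250 + ((50.4 − 43)/13)·50 = 250 + 28.4615 = 278.462.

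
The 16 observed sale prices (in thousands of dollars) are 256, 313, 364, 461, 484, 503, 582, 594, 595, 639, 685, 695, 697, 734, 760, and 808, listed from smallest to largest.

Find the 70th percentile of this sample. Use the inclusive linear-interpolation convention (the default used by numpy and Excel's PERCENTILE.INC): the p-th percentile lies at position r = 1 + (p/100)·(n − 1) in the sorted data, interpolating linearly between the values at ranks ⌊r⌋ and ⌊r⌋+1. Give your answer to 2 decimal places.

n = 16.
r = 1 + (70/100)·(16 − 1) = 1 + 10.5 = 11.5.
Rank 11 is 685 and rank 12 is 695.
Interpolate: 685 + 0.5·(695 − 685) = 685 + 0.5·10 = 690.

690.00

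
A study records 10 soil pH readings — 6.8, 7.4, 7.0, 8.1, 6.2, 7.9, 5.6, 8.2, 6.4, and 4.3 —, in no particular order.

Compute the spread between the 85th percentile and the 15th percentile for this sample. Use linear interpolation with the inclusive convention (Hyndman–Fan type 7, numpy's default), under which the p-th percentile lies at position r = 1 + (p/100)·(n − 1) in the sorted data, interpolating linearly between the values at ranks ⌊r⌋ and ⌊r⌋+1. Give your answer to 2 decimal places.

2.22

Sorted: 4.3, 5.6, 6.2, 6.4, 6.8, 7.0, 7.4, 7.9, 8.1, 8.2.
n = 10.
P15: r = 2.35; ranks 2–3 are 5.6, 6.2; interpolating gives 5.81.
P85: r = 8.65; ranks 8–9 are 7.9, 8.1; interpolating gives 8.03.
Difference: 8.03 − 5.81 = 2.22.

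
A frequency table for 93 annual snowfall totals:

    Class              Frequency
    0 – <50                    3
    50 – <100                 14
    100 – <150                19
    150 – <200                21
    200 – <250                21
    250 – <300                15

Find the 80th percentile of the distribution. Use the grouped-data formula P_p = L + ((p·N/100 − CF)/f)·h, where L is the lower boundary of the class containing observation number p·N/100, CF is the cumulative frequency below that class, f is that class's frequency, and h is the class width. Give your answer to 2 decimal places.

N = 93; target position k = 80/100 · 93 = 74.4.
Cumulative frequencies: 3, 17, 36, 57, 78, 93.
Observation 74.4 falls in the class 200 – <250.
L = 200, CF = 57, f = 21, h = 50.
P80 = 200 + ((74.4 − 57)/21)·50 = 200 + 41.4286 = 241.429.

241.43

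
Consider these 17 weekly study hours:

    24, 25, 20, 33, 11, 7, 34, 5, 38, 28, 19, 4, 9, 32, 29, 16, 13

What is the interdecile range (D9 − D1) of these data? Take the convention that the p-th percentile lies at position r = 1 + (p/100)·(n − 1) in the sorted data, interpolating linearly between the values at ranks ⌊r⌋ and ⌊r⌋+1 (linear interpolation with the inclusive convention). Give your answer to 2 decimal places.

Sorted: 4, 5, 7, 9, 11, 13, 16, 19, 20, 24, 25, 28, 29, 32, 33, 34, 38.
n = 17.
P10: r = 2.6; ranks 2–3 are 5, 7; interpolating gives 6.2.
P90: r = 15.4; ranks 15–16 are 33, 34; interpolating gives 33.4.
Difference: 33.4 − 6.2 = 27.2.

27.20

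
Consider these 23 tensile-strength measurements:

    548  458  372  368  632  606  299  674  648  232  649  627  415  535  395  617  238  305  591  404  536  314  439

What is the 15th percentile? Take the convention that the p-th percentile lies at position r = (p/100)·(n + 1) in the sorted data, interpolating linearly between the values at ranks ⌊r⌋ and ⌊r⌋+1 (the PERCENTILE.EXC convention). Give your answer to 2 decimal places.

Sorted: 232, 238, 299, 305, 314, 368, 372, 395, 404, 415, 439, 458, 535, 536, 548, 591, 606, 617, 627, 632, 648, 649, 674.
n = 23.
r = (15/100)·(23 + 1) = 3.6.
Rank 3 is 299 and rank 4 is 305.
Interpolate: 299 + 0.6·(305 − 299) = 299 + 0.6·6 = 302.6.

302.60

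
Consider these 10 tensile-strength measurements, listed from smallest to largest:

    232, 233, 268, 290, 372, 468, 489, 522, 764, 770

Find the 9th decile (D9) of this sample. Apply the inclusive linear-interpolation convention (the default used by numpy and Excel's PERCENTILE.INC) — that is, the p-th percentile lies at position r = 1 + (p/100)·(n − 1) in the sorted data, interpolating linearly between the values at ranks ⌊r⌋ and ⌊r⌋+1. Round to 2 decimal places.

764.60

n = 10.
r = 1 + (90/100)·(10 − 1) = 1 + 8.1 = 9.1.
Rank 9 is 764 and rank 10 is 770.
Interpolate: 764 + 0.1·(770 − 764) = 764 + 0.1·6 = 764.6.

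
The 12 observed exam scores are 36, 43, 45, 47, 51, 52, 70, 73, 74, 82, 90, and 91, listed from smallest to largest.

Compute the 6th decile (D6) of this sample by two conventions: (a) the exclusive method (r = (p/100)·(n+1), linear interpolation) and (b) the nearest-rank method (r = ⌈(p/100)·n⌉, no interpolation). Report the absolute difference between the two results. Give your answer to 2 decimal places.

n = 12.
(a) r = 7.8; between ranks 7 (70) and 8 (73): 72.4.
(b) the nearest-rank method: rank 8 → 73.
|72.4 − 73| = 0.6.

0.60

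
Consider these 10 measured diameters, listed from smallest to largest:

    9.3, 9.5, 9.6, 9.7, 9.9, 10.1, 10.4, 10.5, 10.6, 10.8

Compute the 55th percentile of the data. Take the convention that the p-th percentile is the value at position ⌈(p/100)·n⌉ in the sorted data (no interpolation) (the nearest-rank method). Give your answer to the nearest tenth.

n = 10.
Position = ⌈55/100 · 10⌉ = ⌈5.5⌉ = 6.
The value at rank 6 is 10.1.

10.1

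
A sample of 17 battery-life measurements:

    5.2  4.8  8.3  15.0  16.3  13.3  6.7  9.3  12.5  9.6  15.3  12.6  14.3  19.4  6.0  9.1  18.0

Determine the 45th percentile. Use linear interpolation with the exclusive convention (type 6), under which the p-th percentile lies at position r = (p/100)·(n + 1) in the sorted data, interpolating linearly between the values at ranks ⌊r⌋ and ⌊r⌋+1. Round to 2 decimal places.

Sorted: 4.8, 5.2, 6.0, 6.7, 8.3, 9.1, 9.3, 9.6, 12.5, 12.6, 13.3, 14.3, 15.0, 15.3, 16.3, 18.0, 19.4.
n = 17.
r = (45/100)·(17 + 1) = 8.1.
Rank 8 is 9.6 and rank 9 is 12.5.
Interpolate: 9.6 + 0.1·(12.5 − 9.6) = 9.6 + 0.1·2.9 = 9.89.

9.89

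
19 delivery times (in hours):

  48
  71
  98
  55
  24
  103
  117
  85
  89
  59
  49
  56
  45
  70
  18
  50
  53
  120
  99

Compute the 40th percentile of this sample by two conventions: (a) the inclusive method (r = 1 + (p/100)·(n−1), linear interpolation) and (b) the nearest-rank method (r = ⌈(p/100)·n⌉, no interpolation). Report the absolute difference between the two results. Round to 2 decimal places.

Sorted: 18, 24, 45, 48, 49, 50, 53, 55, 56, 59, 70, 71, 85, 89, 98, 99, 103, 117, 120.
n = 19.
(a) r = 8.2; between ranks 8 (55) and 9 (56): 55.2.
(b) the nearest-rank method: rank 8 → 55.
|55.2 − 55| = 0.2.

0.20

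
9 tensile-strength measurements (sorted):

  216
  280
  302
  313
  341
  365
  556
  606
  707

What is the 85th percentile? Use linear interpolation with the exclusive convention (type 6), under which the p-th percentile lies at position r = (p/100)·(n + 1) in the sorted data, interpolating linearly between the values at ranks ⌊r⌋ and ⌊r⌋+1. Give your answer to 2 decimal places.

656.50

n = 9.
r = (85/100)·(9 + 1) = 8.5.
Rank 8 is 606 and rank 9 is 707.
Interpolate: 606 + 0.5·(707 − 606) = 606 + 0.5·101 = 656.5.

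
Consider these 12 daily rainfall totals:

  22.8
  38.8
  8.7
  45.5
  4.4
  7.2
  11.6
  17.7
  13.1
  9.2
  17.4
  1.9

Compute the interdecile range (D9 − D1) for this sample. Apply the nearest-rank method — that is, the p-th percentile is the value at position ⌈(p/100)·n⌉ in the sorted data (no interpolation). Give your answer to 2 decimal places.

34.40

Sorted: 1.9, 4.4, 7.2, 8.7, 9.2, 11.6, 13.1, 17.4, 17.7, 22.8, 38.8, 45.5.
n = 12.
P10: rank ⌈10/100·12⌉ = 2 → 4.4.
P90: rank ⌈90/100·12⌉ = 11 → 38.8.
Difference: 38.8 − 4.4 = 34.4.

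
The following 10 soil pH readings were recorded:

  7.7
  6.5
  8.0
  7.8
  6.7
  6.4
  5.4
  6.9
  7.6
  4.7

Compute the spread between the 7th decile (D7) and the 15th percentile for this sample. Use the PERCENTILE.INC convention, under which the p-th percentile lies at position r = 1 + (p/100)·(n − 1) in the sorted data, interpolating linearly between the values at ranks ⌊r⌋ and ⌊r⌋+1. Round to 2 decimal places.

1.88

Sorted: 4.7, 5.4, 6.4, 6.5, 6.7, 6.9, 7.6, 7.7, 7.8, 8.0.
n = 10.
P15: r = 2.35; ranks 2–3 are 5.4, 6.4; interpolating gives 5.75.
P70: r = 7.3; ranks 7–8 are 7.6, 7.7; interpolating gives 7.63.
Difference: 7.63 − 5.75 = 1.88.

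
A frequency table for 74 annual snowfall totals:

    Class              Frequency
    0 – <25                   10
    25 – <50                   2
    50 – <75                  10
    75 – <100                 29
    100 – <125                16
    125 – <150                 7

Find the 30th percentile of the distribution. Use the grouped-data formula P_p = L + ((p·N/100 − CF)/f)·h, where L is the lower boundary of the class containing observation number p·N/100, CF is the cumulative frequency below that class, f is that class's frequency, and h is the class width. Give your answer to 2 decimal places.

N = 74; target position k = 30/100 · 74 = 22.2.
Cumulative frequencies: 10, 12, 22, 51, 67, 74.
Observation 22.2 falls in the class 75 – <100.
L = 75, CF = 22, f = 29, h = 25.
P30 = 75 + ((22.2 − 22)/29)·25 = 75 + 0.172414 = 75.1724.

75.17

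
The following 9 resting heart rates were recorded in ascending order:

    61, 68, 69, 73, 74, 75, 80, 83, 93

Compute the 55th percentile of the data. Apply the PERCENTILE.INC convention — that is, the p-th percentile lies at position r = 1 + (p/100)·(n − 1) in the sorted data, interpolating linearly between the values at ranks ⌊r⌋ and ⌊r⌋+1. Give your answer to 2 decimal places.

74.40

n = 9.
r = 1 + (55/100)·(9 − 1) = 1 + 4.4 = 5.4.
Rank 5 is 74 and rank 6 is 75.
Interpolate: 74 + 0.4·(75 − 74) = 74 + 0.4·1 = 74.4.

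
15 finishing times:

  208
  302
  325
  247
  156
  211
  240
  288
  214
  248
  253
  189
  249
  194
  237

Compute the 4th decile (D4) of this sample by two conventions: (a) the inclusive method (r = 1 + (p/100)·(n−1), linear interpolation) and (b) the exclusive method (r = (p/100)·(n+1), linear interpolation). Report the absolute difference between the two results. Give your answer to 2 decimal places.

Sorted: 156, 189, 194, 208, 211, 214, 237, 240, 247, 248, 249, 253, 288, 302, 325.
n = 15.
(a) r = 6.6; between ranks 6 (214) and 7 (237): 227.8.
(b) r = 6.4; between ranks 6 (214) and 7 (237): 223.2.
|227.8 − 223.2| = 4.6.

4.60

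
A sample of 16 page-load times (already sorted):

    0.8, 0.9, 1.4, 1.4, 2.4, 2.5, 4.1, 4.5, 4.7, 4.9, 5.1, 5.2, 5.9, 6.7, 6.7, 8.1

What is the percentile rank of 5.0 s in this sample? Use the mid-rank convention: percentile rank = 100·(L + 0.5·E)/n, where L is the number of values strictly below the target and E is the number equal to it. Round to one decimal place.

62.5

Count below 5.0: L = 10; count equal: E = 0; n = 16.
Percentile rank = 100·(10 + 0.5·0)/16 = 100·10/16 = 62.5.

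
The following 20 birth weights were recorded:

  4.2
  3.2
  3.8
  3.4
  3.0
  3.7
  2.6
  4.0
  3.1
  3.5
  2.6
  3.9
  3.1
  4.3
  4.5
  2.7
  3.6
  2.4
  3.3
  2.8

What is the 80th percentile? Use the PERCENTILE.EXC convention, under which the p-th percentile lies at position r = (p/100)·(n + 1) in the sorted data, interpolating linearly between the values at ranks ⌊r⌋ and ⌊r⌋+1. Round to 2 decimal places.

Sorted: 2.4, 2.6, 2.6, 2.7, 2.8, 3.0, 3.1, 3.1, 3.2, 3.3, 3.4, 3.5, 3.6, 3.7, 3.8, 3.9, 4.0, 4.2, 4.3, 4.5.
n = 20.
r = (80/100)·(20 + 1) = 16.8.
Rank 16 is 3.9 and rank 17 is 4.0.
Interpolate: 3.9 + 0.8·(4.0 − 3.9) = 3.9 + 0.8·0.1 = 3.98.

3.98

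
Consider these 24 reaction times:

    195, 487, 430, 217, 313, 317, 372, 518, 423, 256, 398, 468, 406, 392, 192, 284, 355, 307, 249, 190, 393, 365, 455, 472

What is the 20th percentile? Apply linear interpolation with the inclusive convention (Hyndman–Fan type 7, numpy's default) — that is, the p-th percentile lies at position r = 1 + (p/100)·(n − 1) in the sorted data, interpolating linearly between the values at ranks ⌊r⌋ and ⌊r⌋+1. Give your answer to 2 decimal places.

253.20

Sorted: 190, 192, 195, 217, 249, 256, 284, 307, 313, 317, 355, 365, 372, 392, 393, 398, 406, 423, 430, 455, 468, 472, 487, 518.
n = 24.
r = 1 + (20/100)·(24 − 1) = 1 + 4.6 = 5.6.
Rank 5 is 249 and rank 6 is 256.
Interpolate: 249 + 0.6·(256 − 249) = 249 + 0.6·7 = 253.2.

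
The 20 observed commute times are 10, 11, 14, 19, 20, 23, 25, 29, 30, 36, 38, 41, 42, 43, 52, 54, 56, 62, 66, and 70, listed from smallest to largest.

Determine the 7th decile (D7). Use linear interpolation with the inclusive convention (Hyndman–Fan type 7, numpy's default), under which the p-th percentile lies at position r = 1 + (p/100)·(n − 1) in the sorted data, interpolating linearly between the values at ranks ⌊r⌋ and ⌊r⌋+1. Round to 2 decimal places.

45.70

n = 20.
r = 1 + (70/100)·(20 − 1) = 1 + 13.3 = 14.3.
Rank 14 is 43 and rank 15 is 52.
Interpolate: 43 + 0.3·(52 − 43) = 43 + 0.3·9 = 45.7.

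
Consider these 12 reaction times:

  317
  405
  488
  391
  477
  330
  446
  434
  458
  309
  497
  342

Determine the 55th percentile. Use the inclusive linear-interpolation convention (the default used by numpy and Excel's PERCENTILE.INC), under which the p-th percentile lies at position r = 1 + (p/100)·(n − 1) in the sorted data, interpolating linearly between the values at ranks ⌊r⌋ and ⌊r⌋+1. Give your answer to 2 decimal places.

Sorted: 309, 317, 330, 342, 391, 405, 434, 446, 458, 477, 488, 497.
n = 12.
r = 1 + (55/100)·(12 − 1) = 1 + 6.05 = 7.05.
Rank 7 is 434 and rank 8 is 446.
Interpolate: 434 + 0.05·(446 − 434) = 434 + 0.05·12 = 434.6.

434.60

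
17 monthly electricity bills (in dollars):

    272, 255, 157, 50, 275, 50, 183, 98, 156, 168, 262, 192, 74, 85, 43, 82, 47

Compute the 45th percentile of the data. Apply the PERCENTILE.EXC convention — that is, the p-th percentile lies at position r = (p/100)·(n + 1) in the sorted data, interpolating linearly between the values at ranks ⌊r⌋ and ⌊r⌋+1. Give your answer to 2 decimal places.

Sorted: 43, 47, 50, 50, 74, 82, 85, 98, 156, 157, 168, 183, 192, 255, 262, 272, 275.
n = 17.
r = (45/100)·(17 + 1) = 8.1.
Rank 8 is 98 and rank 9 is 156.
Interpolate: 98 + 0.1·(156 − 98) = 98 + 0.1·58 = 103.8.

103.80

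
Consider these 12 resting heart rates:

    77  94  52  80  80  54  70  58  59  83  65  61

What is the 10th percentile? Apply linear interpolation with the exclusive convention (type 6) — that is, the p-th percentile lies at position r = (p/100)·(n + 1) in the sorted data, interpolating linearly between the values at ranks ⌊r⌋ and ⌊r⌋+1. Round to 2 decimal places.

Sorted: 52, 54, 58, 59, 61, 65, 70, 77, 80, 80, 83, 94.
n = 12.
r = (10/100)·(12 + 1) = 1.3.
Rank 1 is 52 and rank 2 is 54.
Interpolate: 52 + 0.3·(54 − 52) = 52 + 0.3·2 = 52.6.

52.60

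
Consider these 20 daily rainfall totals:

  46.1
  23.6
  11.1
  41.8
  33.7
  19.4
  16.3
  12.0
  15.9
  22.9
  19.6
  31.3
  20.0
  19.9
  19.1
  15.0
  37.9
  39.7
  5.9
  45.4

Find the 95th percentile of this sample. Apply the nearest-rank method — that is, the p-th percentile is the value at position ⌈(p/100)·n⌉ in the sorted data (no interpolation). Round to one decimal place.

45.4

Sorted: 5.9, 11.1, 12.0, 15.0, 15.9, 16.3, 19.1, 19.4, 19.6, 19.9, 20.0, 22.9, 23.6, 31.3, 33.7, 37.9, 39.7, 41.8, 45.4, 46.1.
n = 20.
Position = ⌈95/100 · 20⌉ = ⌈19⌉ = 19.
The value at rank 19 is 45.4.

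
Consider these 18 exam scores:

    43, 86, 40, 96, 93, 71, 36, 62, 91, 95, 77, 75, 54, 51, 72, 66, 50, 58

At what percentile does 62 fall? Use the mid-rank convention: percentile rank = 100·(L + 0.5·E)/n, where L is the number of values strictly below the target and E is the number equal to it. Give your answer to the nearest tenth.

41.7

Sorted: 36, 40, 43, 50, 51, 54, 58, 62, 66, 71, 72, 75, 77, 86, 91, 93, 95, 96.
Count below 62: L = 7; count equal: E = 1; n = 18.
Percentile rank = 100·(7 + 0.5·1)/18 = 100·7.5/18 = 41.67.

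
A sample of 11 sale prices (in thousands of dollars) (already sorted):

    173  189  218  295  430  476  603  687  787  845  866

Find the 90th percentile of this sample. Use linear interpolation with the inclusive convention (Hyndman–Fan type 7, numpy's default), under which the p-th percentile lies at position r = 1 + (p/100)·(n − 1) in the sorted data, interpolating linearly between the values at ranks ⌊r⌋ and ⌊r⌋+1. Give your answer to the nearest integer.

n = 11.
r = 1 + (90/100)·(11 − 1) = 1 + 9 = 10.
r is an integer, so P90 is the value at rank 10: 845.

845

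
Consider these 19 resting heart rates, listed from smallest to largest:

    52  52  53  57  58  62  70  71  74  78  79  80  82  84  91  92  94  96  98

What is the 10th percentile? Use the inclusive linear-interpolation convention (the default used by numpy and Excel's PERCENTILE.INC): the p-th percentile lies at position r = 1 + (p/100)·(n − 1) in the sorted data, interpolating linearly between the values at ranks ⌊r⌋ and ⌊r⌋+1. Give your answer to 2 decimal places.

52.80

n = 19.
r = 1 + (10/100)·(19 − 1) = 1 + 1.8 = 2.8.
Rank 2 is 52 and rank 3 is 53.
Interpolate: 52 + 0.8·(53 − 52) = 52 + 0.8·1 = 52.8.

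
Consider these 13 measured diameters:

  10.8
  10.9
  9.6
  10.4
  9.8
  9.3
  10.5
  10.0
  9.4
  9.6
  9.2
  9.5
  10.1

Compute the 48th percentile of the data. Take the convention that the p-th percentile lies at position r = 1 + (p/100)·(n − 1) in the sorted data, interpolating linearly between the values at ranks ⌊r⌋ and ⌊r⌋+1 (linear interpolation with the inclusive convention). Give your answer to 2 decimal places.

Sorted: 9.2, 9.3, 9.4, 9.5, 9.6, 9.6, 9.8, 10.0, 10.1, 10.4, 10.5, 10.8, 10.9.
n = 13.
r = 1 + (48/100)·(13 − 1) = 1 + 5.76 = 6.76.
Rank 6 is 9.6 and rank 7 is 9.8.
Interpolate: 9.6 + 0.76·(9.8 − 9.6) = 9.6 + 0.76·0.2 = 9.752.

9.75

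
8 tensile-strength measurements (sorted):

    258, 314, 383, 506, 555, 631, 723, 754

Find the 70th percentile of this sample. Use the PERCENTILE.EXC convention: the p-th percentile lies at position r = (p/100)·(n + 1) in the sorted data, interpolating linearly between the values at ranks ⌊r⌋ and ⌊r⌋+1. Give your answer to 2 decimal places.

n = 8.
r = (70/100)·(8 + 1) = 6.3.
Rank 6 is 631 and rank 7 is 723.
Interpolate: 631 + 0.3·(723 − 631) = 631 + 0.3·92 = 658.6.

658.60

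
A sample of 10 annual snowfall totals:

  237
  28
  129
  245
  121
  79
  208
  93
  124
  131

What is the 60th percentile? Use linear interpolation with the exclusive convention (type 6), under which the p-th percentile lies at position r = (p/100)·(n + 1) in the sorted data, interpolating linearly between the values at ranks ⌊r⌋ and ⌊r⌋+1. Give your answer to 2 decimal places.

130.20

Sorted: 28, 79, 93, 121, 124, 129, 131, 208, 237, 245.
n = 10.
r = (60/100)·(10 + 1) = 6.6.
Rank 6 is 129 and rank 7 is 131.
Interpolate: 129 + 0.6·(131 − 129) = 129 + 0.6·2 = 130.2.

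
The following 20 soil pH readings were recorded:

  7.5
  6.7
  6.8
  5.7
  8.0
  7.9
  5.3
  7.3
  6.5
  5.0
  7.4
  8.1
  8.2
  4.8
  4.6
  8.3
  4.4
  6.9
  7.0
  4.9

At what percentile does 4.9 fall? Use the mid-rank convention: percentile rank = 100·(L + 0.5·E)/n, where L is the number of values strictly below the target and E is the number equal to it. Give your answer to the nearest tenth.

Sorted: 4.4, 4.6, 4.8, 4.9, 5.0, 5.3, 5.7, 6.5, 6.7, 6.8, 6.9, 7.0, 7.3, 7.4, 7.5, 7.9, 8.0, 8.1, 8.2, 8.3.
Count below 4.9: L = 3; count equal: E = 1; n = 20.
Percentile rank = 100·(3 + 0.5·1)/20 = 100·3.5/20 = 17.5.

17.5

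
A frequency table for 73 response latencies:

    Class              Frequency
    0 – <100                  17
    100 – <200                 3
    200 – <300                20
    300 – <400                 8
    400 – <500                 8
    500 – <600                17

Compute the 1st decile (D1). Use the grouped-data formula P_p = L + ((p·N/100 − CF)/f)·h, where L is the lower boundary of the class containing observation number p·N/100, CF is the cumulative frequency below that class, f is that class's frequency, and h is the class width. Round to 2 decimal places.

N = 73; target position k = 10/100 · 73 = 7.3.
Cumulative frequencies: 17, 20, 40, 48, 56, 73.
Observation 7.3 falls in the class 0 – <100.
L = 0, CF = 0, f = 17, h = 100.
P10 = 0 + ((7.3 − 0)/17)·100 = 0 + 42.9412 = 42.9412.

42.94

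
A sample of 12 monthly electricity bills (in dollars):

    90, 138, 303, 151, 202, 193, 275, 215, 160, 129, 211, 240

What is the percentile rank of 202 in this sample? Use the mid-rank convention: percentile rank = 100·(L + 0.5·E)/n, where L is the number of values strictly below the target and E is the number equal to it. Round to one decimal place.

54.2

Sorted: 90, 129, 138, 151, 160, 193, 202, 211, 215, 240, 275, 303.
Count below 202: L = 6; count equal: E = 1; n = 12.
Percentile rank = 100·(6 + 0.5·1)/12 = 100·6.5/12 = 54.17.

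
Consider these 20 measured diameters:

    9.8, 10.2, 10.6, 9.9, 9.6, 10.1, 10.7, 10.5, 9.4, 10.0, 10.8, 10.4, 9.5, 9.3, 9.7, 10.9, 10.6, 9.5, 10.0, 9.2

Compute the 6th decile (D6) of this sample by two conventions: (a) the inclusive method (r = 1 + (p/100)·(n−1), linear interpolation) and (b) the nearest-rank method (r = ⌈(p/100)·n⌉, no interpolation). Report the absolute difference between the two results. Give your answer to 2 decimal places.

Sorted: 9.2, 9.3, 9.4, 9.5, 9.5, 9.6, 9.7, 9.8, 9.9, 10.0, 10.0, 10.1, 10.2, 10.4, 10.5, 10.6, 10.6, 10.7, 10.8, 10.9.
n = 20.
(a) r = 12.4; between ranks 12 (10.1) and 13 (10.2): 10.14.
(b) the nearest-rank method: rank 12 → 10.1.
|10.14 − 10.1| = 0.04.

0.04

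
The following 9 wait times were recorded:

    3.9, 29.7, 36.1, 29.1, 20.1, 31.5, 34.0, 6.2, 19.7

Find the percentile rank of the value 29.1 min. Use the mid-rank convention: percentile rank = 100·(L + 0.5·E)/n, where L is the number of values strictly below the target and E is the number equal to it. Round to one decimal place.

50.0

Sorted: 3.9, 6.2, 19.7, 20.1, 29.1, 29.7, 31.5, 34.0, 36.1.
Count below 29.1: L = 4; count equal: E = 1; n = 9.
Percentile rank = 100·(4 + 0.5·1)/9 = 100·4.5/9 = 50.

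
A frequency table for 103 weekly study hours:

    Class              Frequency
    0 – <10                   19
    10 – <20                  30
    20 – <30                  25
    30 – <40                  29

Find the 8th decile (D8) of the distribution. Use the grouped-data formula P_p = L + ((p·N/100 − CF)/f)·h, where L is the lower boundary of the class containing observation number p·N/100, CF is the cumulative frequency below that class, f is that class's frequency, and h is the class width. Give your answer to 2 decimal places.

N = 103; target position k = 80/100 · 103 = 82.4.
Cumulative frequencies: 19, 49, 74, 103.
Observation 82.4 falls in the class 30 – <40.
L = 30, CF = 74, f = 29, h = 10.
P80 = 30 + ((82.4 − 74)/29)·10 = 30 + 2.89655 = 32.8966.

32.90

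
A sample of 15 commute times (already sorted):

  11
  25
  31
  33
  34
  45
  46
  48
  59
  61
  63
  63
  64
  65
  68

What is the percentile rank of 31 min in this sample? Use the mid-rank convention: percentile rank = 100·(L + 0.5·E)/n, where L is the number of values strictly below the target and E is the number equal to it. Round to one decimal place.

Count below 31: L = 2; count equal: E = 1; n = 15.
Percentile rank = 100·(2 + 0.5·1)/15 = 100·2.5/15 = 16.67.

16.7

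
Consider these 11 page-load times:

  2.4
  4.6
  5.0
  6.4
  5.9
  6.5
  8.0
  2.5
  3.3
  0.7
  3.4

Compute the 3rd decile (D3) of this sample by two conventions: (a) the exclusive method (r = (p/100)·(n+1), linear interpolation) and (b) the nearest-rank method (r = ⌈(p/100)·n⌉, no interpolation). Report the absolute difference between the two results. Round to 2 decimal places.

0.32

Sorted: 0.7, 2.4, 2.5, 3.3, 3.4, 4.6, 5.0, 5.9, 6.4, 6.5, 8.0.
n = 11.
(a) r = 3.6; between ranks 3 (2.5) and 4 (3.3): 2.98.
(b) the nearest-rank method: rank 4 → 3.3.
|2.98 − 3.3| = 0.32.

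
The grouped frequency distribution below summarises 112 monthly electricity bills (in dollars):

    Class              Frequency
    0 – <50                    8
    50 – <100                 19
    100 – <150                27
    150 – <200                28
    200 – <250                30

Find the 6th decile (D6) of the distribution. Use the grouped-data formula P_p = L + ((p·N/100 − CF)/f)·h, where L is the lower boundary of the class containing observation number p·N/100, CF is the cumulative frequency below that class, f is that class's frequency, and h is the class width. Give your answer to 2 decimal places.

N = 112; target position k = 60/100 · 112 = 67.2.
Cumulative frequencies: 8, 27, 54, 82, 112.
Observation 67.2 falls in the class 150 – <200.
L = 150, CF = 54, f = 28, h = 50.
P60 = 150 + ((67.2 − 54)/28)·50 = 150 + 23.5714 = 173.571.

173.57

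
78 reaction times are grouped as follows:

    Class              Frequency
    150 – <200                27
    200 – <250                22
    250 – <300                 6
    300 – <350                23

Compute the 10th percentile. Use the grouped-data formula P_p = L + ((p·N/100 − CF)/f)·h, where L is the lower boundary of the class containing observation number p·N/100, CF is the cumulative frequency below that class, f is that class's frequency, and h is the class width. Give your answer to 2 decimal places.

N = 78; target position k = 10/100 · 78 = 7.8.
Cumulative frequencies: 27, 49, 55, 78.
Observation 7.8 falls in the class 150 – <200.
L = 150, CF = 0, f = 27, h = 50.
P10 = 150 + ((7.8 − 0)/27)·50 = 150 + 14.4444 = 164.444.

164.44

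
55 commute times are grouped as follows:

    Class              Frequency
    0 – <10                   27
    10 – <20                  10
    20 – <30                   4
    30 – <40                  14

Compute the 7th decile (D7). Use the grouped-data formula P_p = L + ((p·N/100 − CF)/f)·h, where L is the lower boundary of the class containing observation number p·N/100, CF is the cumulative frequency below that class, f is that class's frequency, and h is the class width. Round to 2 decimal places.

23.75

N = 55; target position k = 70/100 · 55 = 38.5.
Cumulative frequencies: 27, 37, 41, 55.
Observation 38.5 falls in the class 20 – <30.
L = 20, CF = 37, f = 4, h = 10.
P70 = 20 + ((38.5 − 37)/4)·10 = 20 + 3.75 = 23.75.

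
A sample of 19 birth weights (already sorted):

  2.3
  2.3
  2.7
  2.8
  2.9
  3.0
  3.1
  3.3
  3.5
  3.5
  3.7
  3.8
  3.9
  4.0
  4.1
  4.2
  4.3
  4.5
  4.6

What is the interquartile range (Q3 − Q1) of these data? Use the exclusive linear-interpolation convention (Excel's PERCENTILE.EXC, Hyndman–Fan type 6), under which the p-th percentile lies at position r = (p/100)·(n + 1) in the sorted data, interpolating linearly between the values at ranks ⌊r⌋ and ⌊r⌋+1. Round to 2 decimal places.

n = 19.
P25: r = 5 (integer) → 2.9.
P75: r = 15 (integer) → 4.1.
Difference: 4.1 − 2.9 = 1.2.

1.20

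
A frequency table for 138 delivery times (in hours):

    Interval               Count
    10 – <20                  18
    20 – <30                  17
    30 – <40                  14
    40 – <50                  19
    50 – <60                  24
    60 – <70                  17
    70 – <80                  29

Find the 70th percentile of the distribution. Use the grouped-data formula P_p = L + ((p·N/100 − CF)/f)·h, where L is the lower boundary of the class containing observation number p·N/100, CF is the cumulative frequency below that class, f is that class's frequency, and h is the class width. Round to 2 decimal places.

N = 138; target position k = 70/100 · 138 = 96.6.
Cumulative frequencies: 18, 35, 49, 68, 92, 109, 138.
Observation 96.6 falls in the class 60 – <70.
L = 60, CF = 92, f = 17, h = 10.
P70 = 60 + ((96.6 − 92)/17)·10 = 60 + 2.70588 = 62.7059.

62.71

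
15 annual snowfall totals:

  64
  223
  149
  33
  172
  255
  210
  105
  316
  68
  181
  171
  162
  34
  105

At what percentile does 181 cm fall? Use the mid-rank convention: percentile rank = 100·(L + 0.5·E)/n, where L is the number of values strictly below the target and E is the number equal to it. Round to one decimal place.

70.0

Sorted: 33, 34, 64, 68, 105, 105, 149, 162, 171, 172, 181, 210, 223, 255, 316.
Count below 181: L = 10; count equal: E = 1; n = 15.
Percentile rank = 100·(10 + 0.5·1)/15 = 100·10.5/15 = 70.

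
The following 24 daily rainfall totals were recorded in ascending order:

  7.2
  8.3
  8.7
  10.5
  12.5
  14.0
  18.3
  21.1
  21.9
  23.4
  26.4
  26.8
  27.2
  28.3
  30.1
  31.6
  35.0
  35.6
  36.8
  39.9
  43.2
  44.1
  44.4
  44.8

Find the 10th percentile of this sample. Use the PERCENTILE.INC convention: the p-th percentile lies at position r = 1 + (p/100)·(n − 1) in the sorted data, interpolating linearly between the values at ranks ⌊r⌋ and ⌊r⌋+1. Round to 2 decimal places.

n = 24.
r = 1 + (10/100)·(24 − 1) = 1 + 2.3 = 3.3.
Rank 3 is 8.7 and rank 4 is 10.5.
Interpolate: 8.7 + 0.3·(10.5 − 8.7) = 8.7 + 0.3·1.8 = 9.24.

9.24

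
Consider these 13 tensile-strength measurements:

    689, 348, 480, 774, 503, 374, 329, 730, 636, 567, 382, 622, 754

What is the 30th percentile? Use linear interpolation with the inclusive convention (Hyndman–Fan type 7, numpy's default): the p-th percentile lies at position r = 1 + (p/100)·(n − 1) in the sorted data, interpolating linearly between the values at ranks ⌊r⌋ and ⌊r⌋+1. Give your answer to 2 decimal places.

Sorted: 329, 348, 374, 382, 480, 503, 567, 622, 636, 689, 730, 754, 774.
n = 13.
r = 1 + (30/100)·(13 − 1) = 1 + 3.6 = 4.6.
Rank 4 is 382 and rank 5 is 480.
Interpolate: 382 + 0.6·(480 − 382) = 382 + 0.6·98 = 440.8.

440.80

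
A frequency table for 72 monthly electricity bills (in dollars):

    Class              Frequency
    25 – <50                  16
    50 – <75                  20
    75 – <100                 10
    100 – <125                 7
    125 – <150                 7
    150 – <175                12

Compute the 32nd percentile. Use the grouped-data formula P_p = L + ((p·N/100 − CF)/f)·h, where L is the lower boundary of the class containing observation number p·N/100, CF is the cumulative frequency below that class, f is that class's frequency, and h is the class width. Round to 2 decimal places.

N = 72; target position k = 32/100 · 72 = 23.04.
Cumulative frequencies: 16, 36, 46, 53, 60, 72.
Observation 23.04 falls in the class 50 – <75.
L = 50, CF = 16, f = 20, h = 25.
P32 = 50 + ((23.04 − 16)/20)·25 = 50 + 8.8 = 58.8.

58.80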